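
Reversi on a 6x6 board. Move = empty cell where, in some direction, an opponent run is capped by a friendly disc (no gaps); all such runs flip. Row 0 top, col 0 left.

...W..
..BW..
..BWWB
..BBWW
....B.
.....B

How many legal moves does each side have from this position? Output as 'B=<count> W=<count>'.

Answer: B=5 W=10

Derivation:
-- B to move --
(0,2): no bracket -> illegal
(0,4): flips 1 -> legal
(1,4): flips 4 -> legal
(1,5): flips 1 -> legal
(4,3): flips 1 -> legal
(4,5): flips 3 -> legal
B mobility = 5
-- W to move --
(0,1): flips 1 -> legal
(0,2): no bracket -> illegal
(1,1): flips 1 -> legal
(1,4): no bracket -> illegal
(1,5): flips 1 -> legal
(2,1): flips 2 -> legal
(3,1): flips 3 -> legal
(4,1): flips 1 -> legal
(4,2): flips 1 -> legal
(4,3): flips 1 -> legal
(4,5): no bracket -> illegal
(5,3): flips 1 -> legal
(5,4): flips 1 -> legal
W mobility = 10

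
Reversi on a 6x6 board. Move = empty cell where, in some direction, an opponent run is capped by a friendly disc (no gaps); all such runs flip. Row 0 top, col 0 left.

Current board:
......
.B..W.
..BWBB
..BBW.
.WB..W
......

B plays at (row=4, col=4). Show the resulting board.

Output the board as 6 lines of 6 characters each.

Answer: ......
.B..W.
..BWBB
..BBB.
.WB.BW
......

Derivation:
Place B at (4,4); scan 8 dirs for brackets.
Dir NW: first cell 'B' (not opp) -> no flip
Dir N: opp run (3,4) capped by B -> flip
Dir NE: first cell '.' (not opp) -> no flip
Dir W: first cell '.' (not opp) -> no flip
Dir E: opp run (4,5), next=edge -> no flip
Dir SW: first cell '.' (not opp) -> no flip
Dir S: first cell '.' (not opp) -> no flip
Dir SE: first cell '.' (not opp) -> no flip
All flips: (3,4)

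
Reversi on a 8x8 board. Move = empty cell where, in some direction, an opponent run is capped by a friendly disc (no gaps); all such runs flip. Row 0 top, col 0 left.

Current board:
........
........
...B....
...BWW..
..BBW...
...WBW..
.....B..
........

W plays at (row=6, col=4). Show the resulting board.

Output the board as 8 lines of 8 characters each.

Answer: ........
........
...B....
...BWW..
..BBW...
...WWW..
....WB..
........

Derivation:
Place W at (6,4); scan 8 dirs for brackets.
Dir NW: first cell 'W' (not opp) -> no flip
Dir N: opp run (5,4) capped by W -> flip
Dir NE: first cell 'W' (not opp) -> no flip
Dir W: first cell '.' (not opp) -> no flip
Dir E: opp run (6,5), next='.' -> no flip
Dir SW: first cell '.' (not opp) -> no flip
Dir S: first cell '.' (not opp) -> no flip
Dir SE: first cell '.' (not opp) -> no flip
All flips: (5,4)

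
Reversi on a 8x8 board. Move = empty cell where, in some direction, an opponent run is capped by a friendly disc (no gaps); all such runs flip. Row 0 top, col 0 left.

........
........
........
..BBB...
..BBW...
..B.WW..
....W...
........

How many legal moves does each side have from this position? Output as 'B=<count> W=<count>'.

-- B to move --
(3,5): no bracket -> illegal
(4,5): flips 1 -> legal
(4,6): no bracket -> illegal
(5,3): no bracket -> illegal
(5,6): no bracket -> illegal
(6,3): no bracket -> illegal
(6,5): flips 1 -> legal
(6,6): flips 2 -> legal
(7,3): no bracket -> illegal
(7,4): flips 3 -> legal
(7,5): no bracket -> illegal
B mobility = 4
-- W to move --
(2,1): flips 2 -> legal
(2,2): flips 1 -> legal
(2,3): no bracket -> illegal
(2,4): flips 1 -> legal
(2,5): no bracket -> illegal
(3,1): no bracket -> illegal
(3,5): no bracket -> illegal
(4,1): flips 2 -> legal
(4,5): no bracket -> illegal
(5,1): no bracket -> illegal
(5,3): no bracket -> illegal
(6,1): no bracket -> illegal
(6,2): no bracket -> illegal
(6,3): no bracket -> illegal
W mobility = 4

Answer: B=4 W=4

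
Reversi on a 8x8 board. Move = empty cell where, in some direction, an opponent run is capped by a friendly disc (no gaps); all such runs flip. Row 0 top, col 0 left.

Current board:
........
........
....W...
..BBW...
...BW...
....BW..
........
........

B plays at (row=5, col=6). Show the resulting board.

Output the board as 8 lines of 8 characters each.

Place B at (5,6); scan 8 dirs for brackets.
Dir NW: first cell '.' (not opp) -> no flip
Dir N: first cell '.' (not opp) -> no flip
Dir NE: first cell '.' (not opp) -> no flip
Dir W: opp run (5,5) capped by B -> flip
Dir E: first cell '.' (not opp) -> no flip
Dir SW: first cell '.' (not opp) -> no flip
Dir S: first cell '.' (not opp) -> no flip
Dir SE: first cell '.' (not opp) -> no flip
All flips: (5,5)

Answer: ........
........
....W...
..BBW...
...BW...
....BBB.
........
........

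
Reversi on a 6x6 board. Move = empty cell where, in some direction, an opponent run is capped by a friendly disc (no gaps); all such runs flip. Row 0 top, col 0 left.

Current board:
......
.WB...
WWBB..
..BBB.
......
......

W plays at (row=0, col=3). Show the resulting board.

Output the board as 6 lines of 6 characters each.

Place W at (0,3); scan 8 dirs for brackets.
Dir NW: edge -> no flip
Dir N: edge -> no flip
Dir NE: edge -> no flip
Dir W: first cell '.' (not opp) -> no flip
Dir E: first cell '.' (not opp) -> no flip
Dir SW: opp run (1,2) capped by W -> flip
Dir S: first cell '.' (not opp) -> no flip
Dir SE: first cell '.' (not opp) -> no flip
All flips: (1,2)

Answer: ...W..
.WW...
WWBB..
..BBB.
......
......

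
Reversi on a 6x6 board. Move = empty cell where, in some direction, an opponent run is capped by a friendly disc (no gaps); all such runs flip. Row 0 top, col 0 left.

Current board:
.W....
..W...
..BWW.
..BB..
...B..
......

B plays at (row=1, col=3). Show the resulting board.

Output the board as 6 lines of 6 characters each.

Answer: .W....
..WB..
..BBW.
..BB..
...B..
......

Derivation:
Place B at (1,3); scan 8 dirs for brackets.
Dir NW: first cell '.' (not opp) -> no flip
Dir N: first cell '.' (not opp) -> no flip
Dir NE: first cell '.' (not opp) -> no flip
Dir W: opp run (1,2), next='.' -> no flip
Dir E: first cell '.' (not opp) -> no flip
Dir SW: first cell 'B' (not opp) -> no flip
Dir S: opp run (2,3) capped by B -> flip
Dir SE: opp run (2,4), next='.' -> no flip
All flips: (2,3)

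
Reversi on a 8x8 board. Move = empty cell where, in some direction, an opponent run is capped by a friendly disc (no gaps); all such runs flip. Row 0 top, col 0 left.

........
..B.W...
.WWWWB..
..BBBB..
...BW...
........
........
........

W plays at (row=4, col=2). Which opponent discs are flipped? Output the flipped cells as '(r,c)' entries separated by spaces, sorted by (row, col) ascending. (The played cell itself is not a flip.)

Dir NW: first cell '.' (not opp) -> no flip
Dir N: opp run (3,2) capped by W -> flip
Dir NE: opp run (3,3) capped by W -> flip
Dir W: first cell '.' (not opp) -> no flip
Dir E: opp run (4,3) capped by W -> flip
Dir SW: first cell '.' (not opp) -> no flip
Dir S: first cell '.' (not opp) -> no flip
Dir SE: first cell '.' (not opp) -> no flip

Answer: (3,2) (3,3) (4,3)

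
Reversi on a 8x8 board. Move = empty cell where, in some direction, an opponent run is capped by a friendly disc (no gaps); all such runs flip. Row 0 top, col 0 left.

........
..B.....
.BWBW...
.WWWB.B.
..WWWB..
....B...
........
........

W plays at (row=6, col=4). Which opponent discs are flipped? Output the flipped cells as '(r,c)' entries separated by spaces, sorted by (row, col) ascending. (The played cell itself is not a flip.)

Answer: (5,4)

Derivation:
Dir NW: first cell '.' (not opp) -> no flip
Dir N: opp run (5,4) capped by W -> flip
Dir NE: first cell '.' (not opp) -> no flip
Dir W: first cell '.' (not opp) -> no flip
Dir E: first cell '.' (not opp) -> no flip
Dir SW: first cell '.' (not opp) -> no flip
Dir S: first cell '.' (not opp) -> no flip
Dir SE: first cell '.' (not opp) -> no flip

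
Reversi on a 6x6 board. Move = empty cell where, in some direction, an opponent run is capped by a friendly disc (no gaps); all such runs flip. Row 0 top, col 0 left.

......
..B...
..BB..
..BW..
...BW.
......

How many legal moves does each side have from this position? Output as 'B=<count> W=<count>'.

Answer: B=3 W=5

Derivation:
-- B to move --
(2,4): no bracket -> illegal
(3,4): flips 1 -> legal
(3,5): no bracket -> illegal
(4,2): no bracket -> illegal
(4,5): flips 1 -> legal
(5,3): no bracket -> illegal
(5,4): no bracket -> illegal
(5,5): flips 2 -> legal
B mobility = 3
-- W to move --
(0,1): no bracket -> illegal
(0,2): no bracket -> illegal
(0,3): no bracket -> illegal
(1,1): flips 1 -> legal
(1,3): flips 1 -> legal
(1,4): no bracket -> illegal
(2,1): no bracket -> illegal
(2,4): no bracket -> illegal
(3,1): flips 1 -> legal
(3,4): no bracket -> illegal
(4,1): no bracket -> illegal
(4,2): flips 1 -> legal
(5,2): no bracket -> illegal
(5,3): flips 1 -> legal
(5,4): no bracket -> illegal
W mobility = 5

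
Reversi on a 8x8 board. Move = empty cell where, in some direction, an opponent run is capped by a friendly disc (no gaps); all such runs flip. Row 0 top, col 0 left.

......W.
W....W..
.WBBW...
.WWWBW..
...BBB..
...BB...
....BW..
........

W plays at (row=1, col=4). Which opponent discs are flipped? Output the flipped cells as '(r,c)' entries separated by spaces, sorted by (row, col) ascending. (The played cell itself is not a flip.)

Answer: (2,3)

Derivation:
Dir NW: first cell '.' (not opp) -> no flip
Dir N: first cell '.' (not opp) -> no flip
Dir NE: first cell '.' (not opp) -> no flip
Dir W: first cell '.' (not opp) -> no flip
Dir E: first cell 'W' (not opp) -> no flip
Dir SW: opp run (2,3) capped by W -> flip
Dir S: first cell 'W' (not opp) -> no flip
Dir SE: first cell '.' (not opp) -> no flip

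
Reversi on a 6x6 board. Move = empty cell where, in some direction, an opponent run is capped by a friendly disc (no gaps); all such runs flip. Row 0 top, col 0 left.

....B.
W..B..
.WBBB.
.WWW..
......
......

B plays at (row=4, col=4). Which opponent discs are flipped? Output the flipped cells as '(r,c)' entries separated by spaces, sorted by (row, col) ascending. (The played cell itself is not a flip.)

Answer: (3,3)

Derivation:
Dir NW: opp run (3,3) capped by B -> flip
Dir N: first cell '.' (not opp) -> no flip
Dir NE: first cell '.' (not opp) -> no flip
Dir W: first cell '.' (not opp) -> no flip
Dir E: first cell '.' (not opp) -> no flip
Dir SW: first cell '.' (not opp) -> no flip
Dir S: first cell '.' (not opp) -> no flip
Dir SE: first cell '.' (not opp) -> no flip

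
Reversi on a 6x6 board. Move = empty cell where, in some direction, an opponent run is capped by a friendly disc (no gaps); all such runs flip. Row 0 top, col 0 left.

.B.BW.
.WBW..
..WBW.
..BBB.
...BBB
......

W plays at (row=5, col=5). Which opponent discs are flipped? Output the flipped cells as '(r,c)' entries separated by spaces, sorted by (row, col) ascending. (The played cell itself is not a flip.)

Dir NW: opp run (4,4) (3,3) capped by W -> flip
Dir N: opp run (4,5), next='.' -> no flip
Dir NE: edge -> no flip
Dir W: first cell '.' (not opp) -> no flip
Dir E: edge -> no flip
Dir SW: edge -> no flip
Dir S: edge -> no flip
Dir SE: edge -> no flip

Answer: (3,3) (4,4)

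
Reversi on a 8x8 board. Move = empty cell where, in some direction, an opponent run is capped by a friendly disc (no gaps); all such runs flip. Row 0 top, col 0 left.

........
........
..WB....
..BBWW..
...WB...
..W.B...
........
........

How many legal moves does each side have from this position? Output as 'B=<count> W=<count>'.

-- B to move --
(1,1): flips 1 -> legal
(1,2): flips 1 -> legal
(1,3): no bracket -> illegal
(2,1): flips 1 -> legal
(2,4): flips 1 -> legal
(2,5): no bracket -> illegal
(2,6): flips 1 -> legal
(3,1): no bracket -> illegal
(3,6): flips 2 -> legal
(4,1): no bracket -> illegal
(4,2): flips 1 -> legal
(4,5): flips 1 -> legal
(4,6): no bracket -> illegal
(5,1): no bracket -> illegal
(5,3): flips 1 -> legal
(6,1): no bracket -> illegal
(6,2): no bracket -> illegal
(6,3): no bracket -> illegal
B mobility = 9
-- W to move --
(1,2): flips 1 -> legal
(1,3): flips 2 -> legal
(1,4): no bracket -> illegal
(2,1): flips 1 -> legal
(2,4): flips 1 -> legal
(3,1): flips 2 -> legal
(4,1): no bracket -> illegal
(4,2): flips 1 -> legal
(4,5): flips 1 -> legal
(5,3): flips 1 -> legal
(5,5): flips 2 -> legal
(6,3): no bracket -> illegal
(6,4): flips 2 -> legal
(6,5): flips 1 -> legal
W mobility = 11

Answer: B=9 W=11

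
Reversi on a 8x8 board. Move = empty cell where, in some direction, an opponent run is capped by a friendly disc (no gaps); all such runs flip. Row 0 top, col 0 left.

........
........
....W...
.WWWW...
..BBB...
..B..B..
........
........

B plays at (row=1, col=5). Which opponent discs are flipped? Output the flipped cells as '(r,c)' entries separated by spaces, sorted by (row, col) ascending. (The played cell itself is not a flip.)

Answer: (2,4) (3,3)

Derivation:
Dir NW: first cell '.' (not opp) -> no flip
Dir N: first cell '.' (not opp) -> no flip
Dir NE: first cell '.' (not opp) -> no flip
Dir W: first cell '.' (not opp) -> no flip
Dir E: first cell '.' (not opp) -> no flip
Dir SW: opp run (2,4) (3,3) capped by B -> flip
Dir S: first cell '.' (not opp) -> no flip
Dir SE: first cell '.' (not opp) -> no flip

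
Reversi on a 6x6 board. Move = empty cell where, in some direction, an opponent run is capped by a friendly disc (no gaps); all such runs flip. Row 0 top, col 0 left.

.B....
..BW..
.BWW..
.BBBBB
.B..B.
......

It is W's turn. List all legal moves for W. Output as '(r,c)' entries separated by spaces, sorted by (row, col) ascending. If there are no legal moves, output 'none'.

(0,0): no bracket -> illegal
(0,2): flips 1 -> legal
(0,3): no bracket -> illegal
(1,0): no bracket -> illegal
(1,1): flips 1 -> legal
(2,0): flips 1 -> legal
(2,4): no bracket -> illegal
(2,5): no bracket -> illegal
(3,0): no bracket -> illegal
(4,0): flips 1 -> legal
(4,2): flips 1 -> legal
(4,3): flips 1 -> legal
(4,5): flips 1 -> legal
(5,0): flips 2 -> legal
(5,1): no bracket -> illegal
(5,2): no bracket -> illegal
(5,3): no bracket -> illegal
(5,4): no bracket -> illegal
(5,5): flips 2 -> legal

Answer: (0,2) (1,1) (2,0) (4,0) (4,2) (4,3) (4,5) (5,0) (5,5)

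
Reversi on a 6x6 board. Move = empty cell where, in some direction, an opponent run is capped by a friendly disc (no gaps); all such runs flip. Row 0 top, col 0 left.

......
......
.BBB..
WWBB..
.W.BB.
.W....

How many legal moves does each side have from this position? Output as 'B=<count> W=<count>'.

Answer: B=2 W=5

Derivation:
-- B to move --
(2,0): no bracket -> illegal
(4,0): flips 1 -> legal
(4,2): no bracket -> illegal
(5,0): flips 1 -> legal
(5,2): no bracket -> illegal
B mobility = 2
-- W to move --
(1,0): no bracket -> illegal
(1,1): flips 1 -> legal
(1,2): flips 1 -> legal
(1,3): flips 1 -> legal
(1,4): flips 2 -> legal
(2,0): no bracket -> illegal
(2,4): no bracket -> illegal
(3,4): flips 2 -> legal
(3,5): no bracket -> illegal
(4,2): no bracket -> illegal
(4,5): no bracket -> illegal
(5,2): no bracket -> illegal
(5,3): no bracket -> illegal
(5,4): no bracket -> illegal
(5,5): no bracket -> illegal
W mobility = 5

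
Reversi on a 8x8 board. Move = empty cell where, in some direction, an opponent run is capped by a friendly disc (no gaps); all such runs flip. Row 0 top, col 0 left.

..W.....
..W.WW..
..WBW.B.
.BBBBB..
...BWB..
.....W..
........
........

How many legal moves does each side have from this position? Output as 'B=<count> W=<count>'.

-- B to move --
(0,1): flips 1 -> legal
(0,3): no bracket -> illegal
(0,4): flips 3 -> legal
(0,5): flips 1 -> legal
(0,6): flips 2 -> legal
(1,1): flips 1 -> legal
(1,3): flips 2 -> legal
(1,6): no bracket -> illegal
(2,1): flips 1 -> legal
(2,5): flips 1 -> legal
(4,6): no bracket -> illegal
(5,3): flips 1 -> legal
(5,4): flips 1 -> legal
(5,6): no bracket -> illegal
(6,4): no bracket -> illegal
(6,5): flips 1 -> legal
(6,6): flips 2 -> legal
B mobility = 12
-- W to move --
(1,3): no bracket -> illegal
(1,6): no bracket -> illegal
(1,7): flips 2 -> legal
(2,0): no bracket -> illegal
(2,1): no bracket -> illegal
(2,5): flips 2 -> legal
(2,7): no bracket -> illegal
(3,0): no bracket -> illegal
(3,6): no bracket -> illegal
(3,7): flips 1 -> legal
(4,0): flips 1 -> legal
(4,1): flips 2 -> legal
(4,2): flips 3 -> legal
(4,6): flips 2 -> legal
(5,2): no bracket -> illegal
(5,3): no bracket -> illegal
(5,4): no bracket -> illegal
(5,6): flips 3 -> legal
W mobility = 8

Answer: B=12 W=8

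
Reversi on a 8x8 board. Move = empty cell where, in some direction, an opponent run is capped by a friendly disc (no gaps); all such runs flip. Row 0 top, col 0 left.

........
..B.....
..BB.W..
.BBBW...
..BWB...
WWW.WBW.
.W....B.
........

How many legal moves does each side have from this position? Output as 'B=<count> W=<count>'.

-- B to move --
(1,4): no bracket -> illegal
(1,5): no bracket -> illegal
(1,6): no bracket -> illegal
(2,4): flips 1 -> legal
(2,6): no bracket -> illegal
(3,5): flips 1 -> legal
(3,6): no bracket -> illegal
(4,0): no bracket -> illegal
(4,1): no bracket -> illegal
(4,5): flips 1 -> legal
(4,6): flips 1 -> legal
(4,7): no bracket -> illegal
(5,3): flips 2 -> legal
(5,7): flips 1 -> legal
(6,0): flips 1 -> legal
(6,2): flips 1 -> legal
(6,3): no bracket -> illegal
(6,4): flips 1 -> legal
(6,5): flips 2 -> legal
(6,7): no bracket -> illegal
(7,0): no bracket -> illegal
(7,1): no bracket -> illegal
(7,2): no bracket -> illegal
B mobility = 10
-- W to move --
(0,1): flips 2 -> legal
(0,2): flips 4 -> legal
(0,3): no bracket -> illegal
(1,1): no bracket -> illegal
(1,3): flips 2 -> legal
(1,4): no bracket -> illegal
(2,0): no bracket -> illegal
(2,1): flips 1 -> legal
(2,4): flips 2 -> legal
(3,0): flips 3 -> legal
(3,5): no bracket -> illegal
(4,0): no bracket -> illegal
(4,1): flips 1 -> legal
(4,5): flips 1 -> legal
(4,6): no bracket -> illegal
(5,3): no bracket -> illegal
(5,7): no bracket -> illegal
(6,4): no bracket -> illegal
(6,5): no bracket -> illegal
(6,7): no bracket -> illegal
(7,5): no bracket -> illegal
(7,6): flips 1 -> legal
(7,7): no bracket -> illegal
W mobility = 9

Answer: B=10 W=9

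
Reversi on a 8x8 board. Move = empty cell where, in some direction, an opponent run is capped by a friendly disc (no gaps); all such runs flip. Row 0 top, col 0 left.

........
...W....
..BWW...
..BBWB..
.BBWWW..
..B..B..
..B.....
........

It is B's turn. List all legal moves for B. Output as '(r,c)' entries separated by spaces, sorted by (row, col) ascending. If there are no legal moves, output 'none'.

(0,2): flips 2 -> legal
(0,3): flips 2 -> legal
(0,4): flips 1 -> legal
(1,2): no bracket -> illegal
(1,4): flips 1 -> legal
(1,5): flips 1 -> legal
(2,5): flips 4 -> legal
(3,6): no bracket -> illegal
(4,6): flips 3 -> legal
(5,3): flips 2 -> legal
(5,4): flips 1 -> legal
(5,6): no bracket -> illegal

Answer: (0,2) (0,3) (0,4) (1,4) (1,5) (2,5) (4,6) (5,3) (5,4)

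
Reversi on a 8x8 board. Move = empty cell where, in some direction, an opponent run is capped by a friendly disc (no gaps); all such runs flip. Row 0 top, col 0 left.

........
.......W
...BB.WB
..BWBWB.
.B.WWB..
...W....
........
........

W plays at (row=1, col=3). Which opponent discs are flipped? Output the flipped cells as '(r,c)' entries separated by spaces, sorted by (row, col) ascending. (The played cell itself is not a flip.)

Dir NW: first cell '.' (not opp) -> no flip
Dir N: first cell '.' (not opp) -> no flip
Dir NE: first cell '.' (not opp) -> no flip
Dir W: first cell '.' (not opp) -> no flip
Dir E: first cell '.' (not opp) -> no flip
Dir SW: first cell '.' (not opp) -> no flip
Dir S: opp run (2,3) capped by W -> flip
Dir SE: opp run (2,4) capped by W -> flip

Answer: (2,3) (2,4)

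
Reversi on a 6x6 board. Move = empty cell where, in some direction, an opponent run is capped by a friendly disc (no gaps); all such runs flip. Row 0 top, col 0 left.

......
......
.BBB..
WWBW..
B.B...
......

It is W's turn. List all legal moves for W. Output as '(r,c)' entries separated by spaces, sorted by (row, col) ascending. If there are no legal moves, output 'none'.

(1,0): no bracket -> illegal
(1,1): flips 2 -> legal
(1,2): flips 1 -> legal
(1,3): flips 2 -> legal
(1,4): no bracket -> illegal
(2,0): no bracket -> illegal
(2,4): no bracket -> illegal
(3,4): no bracket -> illegal
(4,1): no bracket -> illegal
(4,3): no bracket -> illegal
(5,0): flips 1 -> legal
(5,1): flips 1 -> legal
(5,2): no bracket -> illegal
(5,3): flips 1 -> legal

Answer: (1,1) (1,2) (1,3) (5,0) (5,1) (5,3)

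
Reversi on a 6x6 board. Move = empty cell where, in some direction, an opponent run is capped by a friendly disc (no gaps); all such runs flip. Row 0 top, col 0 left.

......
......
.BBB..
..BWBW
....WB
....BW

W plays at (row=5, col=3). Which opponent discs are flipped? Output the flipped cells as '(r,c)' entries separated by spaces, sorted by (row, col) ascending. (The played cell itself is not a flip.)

Dir NW: first cell '.' (not opp) -> no flip
Dir N: first cell '.' (not opp) -> no flip
Dir NE: first cell 'W' (not opp) -> no flip
Dir W: first cell '.' (not opp) -> no flip
Dir E: opp run (5,4) capped by W -> flip
Dir SW: edge -> no flip
Dir S: edge -> no flip
Dir SE: edge -> no flip

Answer: (5,4)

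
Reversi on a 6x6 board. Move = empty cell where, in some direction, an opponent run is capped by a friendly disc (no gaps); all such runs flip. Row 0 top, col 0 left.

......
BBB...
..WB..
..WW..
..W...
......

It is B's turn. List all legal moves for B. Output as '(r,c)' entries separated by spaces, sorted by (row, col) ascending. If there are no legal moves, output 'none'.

(1,3): no bracket -> illegal
(2,1): flips 1 -> legal
(2,4): no bracket -> illegal
(3,1): no bracket -> illegal
(3,4): no bracket -> illegal
(4,1): flips 1 -> legal
(4,3): flips 1 -> legal
(4,4): flips 2 -> legal
(5,1): no bracket -> illegal
(5,2): flips 3 -> legal
(5,3): no bracket -> illegal

Answer: (2,1) (4,1) (4,3) (4,4) (5,2)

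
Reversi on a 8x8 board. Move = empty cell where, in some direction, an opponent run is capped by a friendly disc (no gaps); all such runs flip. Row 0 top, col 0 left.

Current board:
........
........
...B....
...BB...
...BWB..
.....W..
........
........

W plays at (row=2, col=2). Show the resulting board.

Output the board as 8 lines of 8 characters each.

Place W at (2,2); scan 8 dirs for brackets.
Dir NW: first cell '.' (not opp) -> no flip
Dir N: first cell '.' (not opp) -> no flip
Dir NE: first cell '.' (not opp) -> no flip
Dir W: first cell '.' (not opp) -> no flip
Dir E: opp run (2,3), next='.' -> no flip
Dir SW: first cell '.' (not opp) -> no flip
Dir S: first cell '.' (not opp) -> no flip
Dir SE: opp run (3,3) capped by W -> flip
All flips: (3,3)

Answer: ........
........
..WB....
...WB...
...BWB..
.....W..
........
........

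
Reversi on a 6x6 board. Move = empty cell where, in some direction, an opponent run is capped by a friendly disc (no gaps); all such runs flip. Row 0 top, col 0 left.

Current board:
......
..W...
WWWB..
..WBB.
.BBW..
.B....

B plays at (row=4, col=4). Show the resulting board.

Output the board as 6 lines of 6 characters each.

Answer: ......
..W...
WWWB..
..WBB.
.BBBB.
.B....

Derivation:
Place B at (4,4); scan 8 dirs for brackets.
Dir NW: first cell 'B' (not opp) -> no flip
Dir N: first cell 'B' (not opp) -> no flip
Dir NE: first cell '.' (not opp) -> no flip
Dir W: opp run (4,3) capped by B -> flip
Dir E: first cell '.' (not opp) -> no flip
Dir SW: first cell '.' (not opp) -> no flip
Dir S: first cell '.' (not opp) -> no flip
Dir SE: first cell '.' (not opp) -> no flip
All flips: (4,3)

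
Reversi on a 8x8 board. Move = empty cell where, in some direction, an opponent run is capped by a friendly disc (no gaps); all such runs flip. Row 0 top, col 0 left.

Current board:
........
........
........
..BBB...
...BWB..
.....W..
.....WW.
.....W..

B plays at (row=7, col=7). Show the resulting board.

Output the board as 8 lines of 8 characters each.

Answer: ........
........
........
..BBB...
...BBB..
.....B..
.....WB.
.....W.B

Derivation:
Place B at (7,7); scan 8 dirs for brackets.
Dir NW: opp run (6,6) (5,5) (4,4) capped by B -> flip
Dir N: first cell '.' (not opp) -> no flip
Dir NE: edge -> no flip
Dir W: first cell '.' (not opp) -> no flip
Dir E: edge -> no flip
Dir SW: edge -> no flip
Dir S: edge -> no flip
Dir SE: edge -> no flip
All flips: (4,4) (5,5) (6,6)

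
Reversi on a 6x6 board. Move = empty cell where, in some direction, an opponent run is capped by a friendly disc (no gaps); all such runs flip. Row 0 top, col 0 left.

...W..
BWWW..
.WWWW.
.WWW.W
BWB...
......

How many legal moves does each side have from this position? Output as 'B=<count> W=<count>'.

Answer: B=6 W=4

Derivation:
-- B to move --
(0,0): no bracket -> illegal
(0,1): no bracket -> illegal
(0,2): flips 3 -> legal
(0,4): flips 3 -> legal
(1,4): flips 3 -> legal
(1,5): flips 2 -> legal
(2,0): flips 1 -> legal
(2,5): no bracket -> illegal
(3,0): no bracket -> illegal
(3,4): no bracket -> illegal
(4,3): flips 2 -> legal
(4,4): no bracket -> illegal
(4,5): no bracket -> illegal
(5,0): no bracket -> illegal
(5,1): no bracket -> illegal
(5,2): no bracket -> illegal
B mobility = 6
-- W to move --
(0,0): no bracket -> illegal
(0,1): no bracket -> illegal
(2,0): no bracket -> illegal
(3,0): no bracket -> illegal
(4,3): flips 1 -> legal
(5,0): no bracket -> illegal
(5,1): flips 1 -> legal
(5,2): flips 1 -> legal
(5,3): flips 1 -> legal
W mobility = 4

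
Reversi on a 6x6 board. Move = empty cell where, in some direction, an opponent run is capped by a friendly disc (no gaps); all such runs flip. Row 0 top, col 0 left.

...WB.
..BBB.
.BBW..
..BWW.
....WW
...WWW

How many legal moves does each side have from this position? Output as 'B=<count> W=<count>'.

Answer: B=4 W=8

Derivation:
-- B to move --
(0,2): flips 1 -> legal
(2,4): flips 1 -> legal
(2,5): no bracket -> illegal
(3,5): flips 2 -> legal
(4,2): no bracket -> illegal
(4,3): flips 2 -> legal
(5,2): no bracket -> illegal
B mobility = 4
-- W to move --
(0,1): flips 1 -> legal
(0,2): no bracket -> illegal
(0,5): flips 2 -> legal
(1,0): no bracket -> illegal
(1,1): flips 1 -> legal
(1,5): no bracket -> illegal
(2,0): flips 2 -> legal
(2,4): no bracket -> illegal
(2,5): flips 1 -> legal
(3,0): flips 2 -> legal
(3,1): flips 1 -> legal
(4,1): flips 1 -> legal
(4,2): no bracket -> illegal
(4,3): no bracket -> illegal
W mobility = 8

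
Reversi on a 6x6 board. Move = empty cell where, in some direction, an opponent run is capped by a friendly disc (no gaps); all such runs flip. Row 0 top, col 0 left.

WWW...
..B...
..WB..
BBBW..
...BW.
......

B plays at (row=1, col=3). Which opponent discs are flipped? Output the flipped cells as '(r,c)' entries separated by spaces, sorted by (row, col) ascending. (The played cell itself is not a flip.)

Dir NW: opp run (0,2), next=edge -> no flip
Dir N: first cell '.' (not opp) -> no flip
Dir NE: first cell '.' (not opp) -> no flip
Dir W: first cell 'B' (not opp) -> no flip
Dir E: first cell '.' (not opp) -> no flip
Dir SW: opp run (2,2) capped by B -> flip
Dir S: first cell 'B' (not opp) -> no flip
Dir SE: first cell '.' (not opp) -> no flip

Answer: (2,2)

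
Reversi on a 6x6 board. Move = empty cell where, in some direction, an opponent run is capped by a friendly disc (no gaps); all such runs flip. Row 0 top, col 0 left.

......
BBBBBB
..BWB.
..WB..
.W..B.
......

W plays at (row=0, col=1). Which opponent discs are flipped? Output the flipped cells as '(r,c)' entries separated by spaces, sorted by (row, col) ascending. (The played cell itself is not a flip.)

Dir NW: edge -> no flip
Dir N: edge -> no flip
Dir NE: edge -> no flip
Dir W: first cell '.' (not opp) -> no flip
Dir E: first cell '.' (not opp) -> no flip
Dir SW: opp run (1,0), next=edge -> no flip
Dir S: opp run (1,1), next='.' -> no flip
Dir SE: opp run (1,2) capped by W -> flip

Answer: (1,2)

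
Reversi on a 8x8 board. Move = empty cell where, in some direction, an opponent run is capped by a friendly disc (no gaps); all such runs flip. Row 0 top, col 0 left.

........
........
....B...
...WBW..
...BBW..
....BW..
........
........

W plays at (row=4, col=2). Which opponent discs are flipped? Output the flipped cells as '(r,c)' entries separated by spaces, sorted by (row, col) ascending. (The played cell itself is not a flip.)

Answer: (4,3) (4,4)

Derivation:
Dir NW: first cell '.' (not opp) -> no flip
Dir N: first cell '.' (not opp) -> no flip
Dir NE: first cell 'W' (not opp) -> no flip
Dir W: first cell '.' (not opp) -> no flip
Dir E: opp run (4,3) (4,4) capped by W -> flip
Dir SW: first cell '.' (not opp) -> no flip
Dir S: first cell '.' (not opp) -> no flip
Dir SE: first cell '.' (not opp) -> no flip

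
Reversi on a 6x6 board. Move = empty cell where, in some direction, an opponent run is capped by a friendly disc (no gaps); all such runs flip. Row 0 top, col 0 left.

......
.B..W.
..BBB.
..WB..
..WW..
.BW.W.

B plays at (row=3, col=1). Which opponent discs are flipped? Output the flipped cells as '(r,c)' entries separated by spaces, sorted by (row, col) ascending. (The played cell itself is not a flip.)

Dir NW: first cell '.' (not opp) -> no flip
Dir N: first cell '.' (not opp) -> no flip
Dir NE: first cell 'B' (not opp) -> no flip
Dir W: first cell '.' (not opp) -> no flip
Dir E: opp run (3,2) capped by B -> flip
Dir SW: first cell '.' (not opp) -> no flip
Dir S: first cell '.' (not opp) -> no flip
Dir SE: opp run (4,2), next='.' -> no flip

Answer: (3,2)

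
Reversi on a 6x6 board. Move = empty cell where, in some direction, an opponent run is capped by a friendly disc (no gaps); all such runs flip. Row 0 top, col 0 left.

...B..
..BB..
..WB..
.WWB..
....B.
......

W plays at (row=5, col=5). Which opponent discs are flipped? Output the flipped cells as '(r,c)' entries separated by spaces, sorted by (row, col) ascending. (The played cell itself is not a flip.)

Answer: (3,3) (4,4)

Derivation:
Dir NW: opp run (4,4) (3,3) capped by W -> flip
Dir N: first cell '.' (not opp) -> no flip
Dir NE: edge -> no flip
Dir W: first cell '.' (not opp) -> no flip
Dir E: edge -> no flip
Dir SW: edge -> no flip
Dir S: edge -> no flip
Dir SE: edge -> no flip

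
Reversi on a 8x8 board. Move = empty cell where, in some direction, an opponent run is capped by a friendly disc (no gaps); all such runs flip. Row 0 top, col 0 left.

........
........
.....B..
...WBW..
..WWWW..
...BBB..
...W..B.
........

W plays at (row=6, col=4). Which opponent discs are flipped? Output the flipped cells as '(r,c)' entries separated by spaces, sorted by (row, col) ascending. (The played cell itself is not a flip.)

Answer: (5,3) (5,4)

Derivation:
Dir NW: opp run (5,3) capped by W -> flip
Dir N: opp run (5,4) capped by W -> flip
Dir NE: opp run (5,5), next='.' -> no flip
Dir W: first cell 'W' (not opp) -> no flip
Dir E: first cell '.' (not opp) -> no flip
Dir SW: first cell '.' (not opp) -> no flip
Dir S: first cell '.' (not opp) -> no flip
Dir SE: first cell '.' (not opp) -> no flip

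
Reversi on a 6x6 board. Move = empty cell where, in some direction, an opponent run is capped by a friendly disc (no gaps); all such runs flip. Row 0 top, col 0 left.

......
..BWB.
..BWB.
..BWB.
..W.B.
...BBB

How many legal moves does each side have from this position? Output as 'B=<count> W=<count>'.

Answer: B=5 W=11

Derivation:
-- B to move --
(0,2): flips 1 -> legal
(0,3): no bracket -> illegal
(0,4): flips 1 -> legal
(3,1): flips 1 -> legal
(4,1): no bracket -> illegal
(4,3): no bracket -> illegal
(5,1): flips 2 -> legal
(5,2): flips 1 -> legal
B mobility = 5
-- W to move --
(0,1): flips 1 -> legal
(0,2): flips 3 -> legal
(0,3): no bracket -> illegal
(0,4): no bracket -> illegal
(0,5): flips 1 -> legal
(1,1): flips 2 -> legal
(1,5): flips 2 -> legal
(2,1): flips 1 -> legal
(2,5): flips 1 -> legal
(3,1): flips 2 -> legal
(3,5): flips 2 -> legal
(4,1): flips 1 -> legal
(4,3): no bracket -> illegal
(4,5): flips 1 -> legal
(5,2): no bracket -> illegal
W mobility = 11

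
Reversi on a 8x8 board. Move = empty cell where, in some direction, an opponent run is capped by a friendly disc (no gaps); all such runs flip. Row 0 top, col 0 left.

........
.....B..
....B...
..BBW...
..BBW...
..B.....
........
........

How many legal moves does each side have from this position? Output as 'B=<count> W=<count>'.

Answer: B=5 W=5

Derivation:
-- B to move --
(2,3): no bracket -> illegal
(2,5): flips 1 -> legal
(3,5): flips 1 -> legal
(4,5): flips 1 -> legal
(5,3): no bracket -> illegal
(5,4): flips 2 -> legal
(5,5): flips 1 -> legal
B mobility = 5
-- W to move --
(0,4): no bracket -> illegal
(0,5): no bracket -> illegal
(0,6): no bracket -> illegal
(1,3): no bracket -> illegal
(1,4): flips 1 -> legal
(1,6): no bracket -> illegal
(2,1): no bracket -> illegal
(2,2): flips 1 -> legal
(2,3): no bracket -> illegal
(2,5): no bracket -> illegal
(2,6): no bracket -> illegal
(3,1): flips 2 -> legal
(3,5): no bracket -> illegal
(4,1): flips 2 -> legal
(5,1): no bracket -> illegal
(5,3): no bracket -> illegal
(5,4): no bracket -> illegal
(6,1): flips 2 -> legal
(6,2): no bracket -> illegal
(6,3): no bracket -> illegal
W mobility = 5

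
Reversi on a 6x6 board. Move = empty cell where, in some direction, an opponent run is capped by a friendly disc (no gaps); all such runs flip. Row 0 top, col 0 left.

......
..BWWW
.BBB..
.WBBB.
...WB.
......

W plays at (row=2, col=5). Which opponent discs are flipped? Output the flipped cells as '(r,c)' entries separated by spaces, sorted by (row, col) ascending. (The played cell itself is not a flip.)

Answer: (3,4)

Derivation:
Dir NW: first cell 'W' (not opp) -> no flip
Dir N: first cell 'W' (not opp) -> no flip
Dir NE: edge -> no flip
Dir W: first cell '.' (not opp) -> no flip
Dir E: edge -> no flip
Dir SW: opp run (3,4) capped by W -> flip
Dir S: first cell '.' (not opp) -> no flip
Dir SE: edge -> no flip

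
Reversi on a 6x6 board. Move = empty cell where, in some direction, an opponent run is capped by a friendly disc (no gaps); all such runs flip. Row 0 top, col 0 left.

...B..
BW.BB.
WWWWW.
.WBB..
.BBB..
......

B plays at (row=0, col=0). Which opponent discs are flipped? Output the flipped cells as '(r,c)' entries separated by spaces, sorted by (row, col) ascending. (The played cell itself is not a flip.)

Dir NW: edge -> no flip
Dir N: edge -> no flip
Dir NE: edge -> no flip
Dir W: edge -> no flip
Dir E: first cell '.' (not opp) -> no flip
Dir SW: edge -> no flip
Dir S: first cell 'B' (not opp) -> no flip
Dir SE: opp run (1,1) (2,2) capped by B -> flip

Answer: (1,1) (2,2)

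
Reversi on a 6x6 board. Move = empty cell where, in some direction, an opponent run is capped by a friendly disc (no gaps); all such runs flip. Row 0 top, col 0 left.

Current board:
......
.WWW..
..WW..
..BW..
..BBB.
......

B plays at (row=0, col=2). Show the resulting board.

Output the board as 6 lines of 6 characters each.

Answer: ..B...
.WBW..
..BW..
..BW..
..BBB.
......

Derivation:
Place B at (0,2); scan 8 dirs for brackets.
Dir NW: edge -> no flip
Dir N: edge -> no flip
Dir NE: edge -> no flip
Dir W: first cell '.' (not opp) -> no flip
Dir E: first cell '.' (not opp) -> no flip
Dir SW: opp run (1,1), next='.' -> no flip
Dir S: opp run (1,2) (2,2) capped by B -> flip
Dir SE: opp run (1,3), next='.' -> no flip
All flips: (1,2) (2,2)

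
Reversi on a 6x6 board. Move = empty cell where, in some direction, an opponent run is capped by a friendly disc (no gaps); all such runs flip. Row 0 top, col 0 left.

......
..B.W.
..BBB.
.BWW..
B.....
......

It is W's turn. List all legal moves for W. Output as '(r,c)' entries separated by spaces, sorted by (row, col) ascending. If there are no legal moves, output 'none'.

(0,1): no bracket -> illegal
(0,2): flips 2 -> legal
(0,3): no bracket -> illegal
(1,1): flips 1 -> legal
(1,3): flips 1 -> legal
(1,5): flips 1 -> legal
(2,0): no bracket -> illegal
(2,1): no bracket -> illegal
(2,5): no bracket -> illegal
(3,0): flips 1 -> legal
(3,4): flips 1 -> legal
(3,5): no bracket -> illegal
(4,1): no bracket -> illegal
(4,2): no bracket -> illegal
(5,0): no bracket -> illegal
(5,1): no bracket -> illegal

Answer: (0,2) (1,1) (1,3) (1,5) (3,0) (3,4)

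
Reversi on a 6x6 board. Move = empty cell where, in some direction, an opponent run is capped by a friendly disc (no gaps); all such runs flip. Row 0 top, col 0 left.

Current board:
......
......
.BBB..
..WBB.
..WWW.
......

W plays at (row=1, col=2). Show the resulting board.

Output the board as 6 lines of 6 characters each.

Answer: ......
..W...
.BWB..
..WBB.
..WWW.
......

Derivation:
Place W at (1,2); scan 8 dirs for brackets.
Dir NW: first cell '.' (not opp) -> no flip
Dir N: first cell '.' (not opp) -> no flip
Dir NE: first cell '.' (not opp) -> no flip
Dir W: first cell '.' (not opp) -> no flip
Dir E: first cell '.' (not opp) -> no flip
Dir SW: opp run (2,1), next='.' -> no flip
Dir S: opp run (2,2) capped by W -> flip
Dir SE: opp run (2,3) (3,4), next='.' -> no flip
All flips: (2,2)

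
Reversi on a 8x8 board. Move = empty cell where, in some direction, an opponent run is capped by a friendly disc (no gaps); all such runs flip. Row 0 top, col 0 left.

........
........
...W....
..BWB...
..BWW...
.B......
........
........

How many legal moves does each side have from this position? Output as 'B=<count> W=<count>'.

Answer: B=6 W=8

Derivation:
-- B to move --
(1,2): flips 1 -> legal
(1,3): no bracket -> illegal
(1,4): flips 1 -> legal
(2,2): no bracket -> illegal
(2,4): flips 1 -> legal
(3,5): no bracket -> illegal
(4,5): flips 2 -> legal
(5,2): flips 1 -> legal
(5,3): no bracket -> illegal
(5,4): flips 2 -> legal
(5,5): no bracket -> illegal
B mobility = 6
-- W to move --
(2,1): flips 1 -> legal
(2,2): no bracket -> illegal
(2,4): flips 1 -> legal
(2,5): flips 1 -> legal
(3,1): flips 1 -> legal
(3,5): flips 1 -> legal
(4,0): no bracket -> illegal
(4,1): flips 2 -> legal
(4,5): flips 1 -> legal
(5,0): no bracket -> illegal
(5,2): no bracket -> illegal
(5,3): no bracket -> illegal
(6,0): flips 2 -> legal
(6,1): no bracket -> illegal
(6,2): no bracket -> illegal
W mobility = 8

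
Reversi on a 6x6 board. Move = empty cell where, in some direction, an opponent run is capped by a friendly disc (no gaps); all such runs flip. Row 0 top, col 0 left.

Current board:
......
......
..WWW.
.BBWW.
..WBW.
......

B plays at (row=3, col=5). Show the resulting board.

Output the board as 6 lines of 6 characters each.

Answer: ......
......
..WWW.
.BBBBB
..WBW.
......

Derivation:
Place B at (3,5); scan 8 dirs for brackets.
Dir NW: opp run (2,4), next='.' -> no flip
Dir N: first cell '.' (not opp) -> no flip
Dir NE: edge -> no flip
Dir W: opp run (3,4) (3,3) capped by B -> flip
Dir E: edge -> no flip
Dir SW: opp run (4,4), next='.' -> no flip
Dir S: first cell '.' (not opp) -> no flip
Dir SE: edge -> no flip
All flips: (3,3) (3,4)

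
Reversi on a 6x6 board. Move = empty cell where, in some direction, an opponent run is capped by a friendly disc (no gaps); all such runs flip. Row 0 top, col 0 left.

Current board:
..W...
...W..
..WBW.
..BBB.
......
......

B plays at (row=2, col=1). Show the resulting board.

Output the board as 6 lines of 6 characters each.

Place B at (2,1); scan 8 dirs for brackets.
Dir NW: first cell '.' (not opp) -> no flip
Dir N: first cell '.' (not opp) -> no flip
Dir NE: first cell '.' (not opp) -> no flip
Dir W: first cell '.' (not opp) -> no flip
Dir E: opp run (2,2) capped by B -> flip
Dir SW: first cell '.' (not opp) -> no flip
Dir S: first cell '.' (not opp) -> no flip
Dir SE: first cell 'B' (not opp) -> no flip
All flips: (2,2)

Answer: ..W...
...W..
.BBBW.
..BBB.
......
......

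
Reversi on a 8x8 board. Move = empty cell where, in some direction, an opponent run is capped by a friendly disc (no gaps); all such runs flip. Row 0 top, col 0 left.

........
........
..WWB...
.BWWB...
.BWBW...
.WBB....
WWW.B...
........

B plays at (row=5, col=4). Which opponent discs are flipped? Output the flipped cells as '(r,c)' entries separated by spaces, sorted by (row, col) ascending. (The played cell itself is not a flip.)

Dir NW: first cell 'B' (not opp) -> no flip
Dir N: opp run (4,4) capped by B -> flip
Dir NE: first cell '.' (not opp) -> no flip
Dir W: first cell 'B' (not opp) -> no flip
Dir E: first cell '.' (not opp) -> no flip
Dir SW: first cell '.' (not opp) -> no flip
Dir S: first cell 'B' (not opp) -> no flip
Dir SE: first cell '.' (not opp) -> no flip

Answer: (4,4)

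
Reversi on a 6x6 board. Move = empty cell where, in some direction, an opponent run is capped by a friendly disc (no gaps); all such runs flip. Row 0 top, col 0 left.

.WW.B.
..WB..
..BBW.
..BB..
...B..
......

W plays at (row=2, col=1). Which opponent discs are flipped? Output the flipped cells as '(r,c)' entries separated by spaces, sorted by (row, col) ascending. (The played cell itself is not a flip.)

Dir NW: first cell '.' (not opp) -> no flip
Dir N: first cell '.' (not opp) -> no flip
Dir NE: first cell 'W' (not opp) -> no flip
Dir W: first cell '.' (not opp) -> no flip
Dir E: opp run (2,2) (2,3) capped by W -> flip
Dir SW: first cell '.' (not opp) -> no flip
Dir S: first cell '.' (not opp) -> no flip
Dir SE: opp run (3,2) (4,3), next='.' -> no flip

Answer: (2,2) (2,3)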